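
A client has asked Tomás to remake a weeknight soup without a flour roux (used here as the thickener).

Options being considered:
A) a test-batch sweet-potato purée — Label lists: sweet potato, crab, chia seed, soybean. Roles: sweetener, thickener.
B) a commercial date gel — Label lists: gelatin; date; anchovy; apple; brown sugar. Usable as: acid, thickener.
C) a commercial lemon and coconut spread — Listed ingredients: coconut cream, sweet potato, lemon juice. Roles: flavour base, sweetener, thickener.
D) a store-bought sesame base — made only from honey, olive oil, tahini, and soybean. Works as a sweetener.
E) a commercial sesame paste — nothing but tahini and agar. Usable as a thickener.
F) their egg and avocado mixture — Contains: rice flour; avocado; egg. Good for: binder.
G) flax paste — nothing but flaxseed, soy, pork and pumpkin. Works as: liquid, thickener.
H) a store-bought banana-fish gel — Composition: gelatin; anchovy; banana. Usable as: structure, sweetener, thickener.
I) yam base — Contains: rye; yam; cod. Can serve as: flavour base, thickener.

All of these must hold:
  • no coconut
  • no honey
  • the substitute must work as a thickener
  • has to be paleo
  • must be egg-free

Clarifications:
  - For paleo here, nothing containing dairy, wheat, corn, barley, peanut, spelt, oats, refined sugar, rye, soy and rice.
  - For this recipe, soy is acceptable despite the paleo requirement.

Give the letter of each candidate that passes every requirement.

A: soy is permitted under the paleo carve-out; nothing else excluded — valid
B: has brown sugar, so not paleo — out
C: has coconut cream, so not coconut-free — out
D: not usable as a thickener; has honey, so not honey-free — reject
E: only tahini and agar; none excluded — valid
F: not usable as a thickener; has rice flour, so not paleo (and 1 more) — reject
G: soy is permitted under the paleo carve-out; nothing else excluded — keep
H: no honey, no egg — OK
I: has rye, so not paleo — reject

A, E, G, H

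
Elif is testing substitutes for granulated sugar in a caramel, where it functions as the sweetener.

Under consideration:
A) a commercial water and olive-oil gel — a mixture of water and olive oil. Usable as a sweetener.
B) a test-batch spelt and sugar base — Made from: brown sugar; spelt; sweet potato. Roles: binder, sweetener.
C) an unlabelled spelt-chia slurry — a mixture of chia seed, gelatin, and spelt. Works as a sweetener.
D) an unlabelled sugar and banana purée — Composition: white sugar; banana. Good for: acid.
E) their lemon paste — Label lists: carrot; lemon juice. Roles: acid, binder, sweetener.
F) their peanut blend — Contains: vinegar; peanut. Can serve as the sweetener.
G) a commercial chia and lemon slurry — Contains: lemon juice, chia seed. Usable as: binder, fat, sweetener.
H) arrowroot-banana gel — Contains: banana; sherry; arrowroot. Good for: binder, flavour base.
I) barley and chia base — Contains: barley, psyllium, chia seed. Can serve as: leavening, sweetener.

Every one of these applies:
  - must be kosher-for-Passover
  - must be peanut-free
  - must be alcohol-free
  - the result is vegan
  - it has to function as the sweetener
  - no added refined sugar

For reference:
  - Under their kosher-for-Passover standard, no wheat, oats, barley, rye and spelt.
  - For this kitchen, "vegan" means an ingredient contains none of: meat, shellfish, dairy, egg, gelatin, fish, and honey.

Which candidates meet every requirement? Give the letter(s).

A, E, G

A: all constraints satisfied — keep
B: has spelt, so not kosher-for-Passover; has brown sugar, so not no-added-sugar — reject
C: has spelt, so not kosher-for-Passover; has gelatin, so not vegan — reject
D: not usable as a sweetener; has white sugar, so not no-added-sugar — out
E: every rule checks out — valid
F: has peanut, so not peanut-free — reject
G: only chia seed and lemon juice; none excluded — OK
H: not usable as a sweetener; has sherry, so not alcohol-free — out
I: has barley, so not kosher-for-Passover — out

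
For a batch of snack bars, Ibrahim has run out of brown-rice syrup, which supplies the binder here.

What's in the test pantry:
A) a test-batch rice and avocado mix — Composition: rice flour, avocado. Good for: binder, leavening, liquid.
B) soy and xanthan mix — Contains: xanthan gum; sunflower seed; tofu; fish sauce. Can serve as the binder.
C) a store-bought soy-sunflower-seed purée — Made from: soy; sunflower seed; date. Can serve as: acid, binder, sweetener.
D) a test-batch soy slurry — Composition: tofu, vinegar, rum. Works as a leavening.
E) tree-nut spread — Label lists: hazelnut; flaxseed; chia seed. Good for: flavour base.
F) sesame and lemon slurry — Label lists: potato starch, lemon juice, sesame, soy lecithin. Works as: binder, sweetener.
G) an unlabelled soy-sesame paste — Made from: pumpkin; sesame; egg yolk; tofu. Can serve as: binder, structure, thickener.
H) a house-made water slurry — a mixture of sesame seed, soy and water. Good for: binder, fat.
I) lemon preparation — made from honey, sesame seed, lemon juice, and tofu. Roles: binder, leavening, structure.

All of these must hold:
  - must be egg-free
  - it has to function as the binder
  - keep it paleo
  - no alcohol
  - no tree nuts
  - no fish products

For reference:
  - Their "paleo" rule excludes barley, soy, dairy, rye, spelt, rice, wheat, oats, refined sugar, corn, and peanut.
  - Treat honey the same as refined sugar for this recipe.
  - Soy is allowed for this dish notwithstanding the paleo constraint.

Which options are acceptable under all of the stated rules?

C, F, H

A: has rice flour, so not paleo — out
B: has fish sauce, so not fish-free — out
C: soy is permitted under the paleo carve-out; nothing else excluded — keep
D: not usable as a binder; has rum, so not alcohol-free — reject
E: not usable as a binder; has hazelnut, so not tree-nut-free — no
F: soy is permitted under the paleo carve-out; nothing else excluded — OK
G: has egg yolk, so not egg-free — out
H: soy is permitted under the paleo carve-out; nothing else excluded — OK
I: has honey, so not paleo — reject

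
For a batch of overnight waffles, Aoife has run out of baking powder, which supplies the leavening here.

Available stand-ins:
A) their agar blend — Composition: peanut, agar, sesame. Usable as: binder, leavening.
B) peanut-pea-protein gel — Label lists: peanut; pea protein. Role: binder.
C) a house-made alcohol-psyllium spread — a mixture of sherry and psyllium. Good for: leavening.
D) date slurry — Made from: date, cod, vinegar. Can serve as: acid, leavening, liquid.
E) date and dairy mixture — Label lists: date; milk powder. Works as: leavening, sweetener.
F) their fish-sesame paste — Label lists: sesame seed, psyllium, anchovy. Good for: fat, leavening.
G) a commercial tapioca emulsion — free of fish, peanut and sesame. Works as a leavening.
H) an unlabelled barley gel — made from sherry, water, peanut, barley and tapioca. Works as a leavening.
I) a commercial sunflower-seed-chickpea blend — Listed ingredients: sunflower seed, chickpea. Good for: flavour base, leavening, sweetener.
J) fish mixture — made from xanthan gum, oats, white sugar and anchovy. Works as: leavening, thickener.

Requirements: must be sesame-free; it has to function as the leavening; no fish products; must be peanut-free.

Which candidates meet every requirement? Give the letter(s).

C, E, G, I

A: has sesame, so not sesame-free; has peanut, so not peanut-free — out
B: not usable as a leavening; has peanut, so not peanut-free — reject
C: only sherry and psyllium; none excluded — OK
D: has cod, so not fish-free — reject
E: no peanut, no sesame — valid
F: has sesame seed, so not sesame-free; has anchovy, so not fish-free — out
G: no fish, no peanut — valid
H: has peanut, so not peanut-free — reject
I: every rule checks out — valid
J: has anchovy, so not fish-free — out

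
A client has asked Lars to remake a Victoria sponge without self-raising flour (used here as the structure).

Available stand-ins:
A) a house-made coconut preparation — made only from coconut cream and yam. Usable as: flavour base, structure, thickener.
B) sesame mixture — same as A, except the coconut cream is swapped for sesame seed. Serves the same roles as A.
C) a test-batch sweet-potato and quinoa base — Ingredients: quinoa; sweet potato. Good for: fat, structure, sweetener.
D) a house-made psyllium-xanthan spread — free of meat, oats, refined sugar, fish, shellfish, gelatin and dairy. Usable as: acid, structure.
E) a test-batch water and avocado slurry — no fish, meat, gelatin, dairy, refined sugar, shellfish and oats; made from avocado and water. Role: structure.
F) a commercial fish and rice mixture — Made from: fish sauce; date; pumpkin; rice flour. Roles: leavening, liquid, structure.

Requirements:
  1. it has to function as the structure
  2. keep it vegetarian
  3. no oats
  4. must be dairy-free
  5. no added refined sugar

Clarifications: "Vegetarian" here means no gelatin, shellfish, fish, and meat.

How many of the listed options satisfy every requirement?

5

A: no refined sugar, vegetarian — OK
B: only sesame seed and yam; none excluded — keep
C: only quinoa and sweet potato; none excluded — OK
D: vegetarian, no oats — valid
E: works as a structure, no dairy, vegetarian — valid
F: has fish sauce, so not vegetarian — no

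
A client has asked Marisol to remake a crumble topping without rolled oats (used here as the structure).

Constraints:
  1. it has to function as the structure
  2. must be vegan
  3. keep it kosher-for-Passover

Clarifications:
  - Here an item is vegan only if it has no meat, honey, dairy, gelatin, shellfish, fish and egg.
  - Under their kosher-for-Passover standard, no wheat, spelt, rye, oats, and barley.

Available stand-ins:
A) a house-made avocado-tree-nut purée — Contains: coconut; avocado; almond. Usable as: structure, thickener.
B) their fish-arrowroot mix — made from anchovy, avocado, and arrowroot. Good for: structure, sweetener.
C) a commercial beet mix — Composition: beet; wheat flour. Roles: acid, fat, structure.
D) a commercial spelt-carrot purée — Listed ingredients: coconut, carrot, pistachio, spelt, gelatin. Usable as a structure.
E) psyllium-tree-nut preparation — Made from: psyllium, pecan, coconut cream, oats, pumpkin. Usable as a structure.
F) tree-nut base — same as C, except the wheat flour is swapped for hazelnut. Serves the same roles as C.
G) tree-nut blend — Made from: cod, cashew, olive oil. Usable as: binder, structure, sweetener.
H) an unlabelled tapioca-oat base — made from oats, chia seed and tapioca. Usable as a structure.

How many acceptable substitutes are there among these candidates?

A: works as a structure, kosher-for-Passover, vegan — valid
B: has anchovy, so not vegan — out
C: has wheat flour, so not kosher-for-Passover — out
D: has gelatin, so not vegan; has spelt, so not kosher-for-Passover — no
E: has oats, so not kosher-for-Passover — reject
F: only hazelnut and beet; none excluded — valid
G: has cod, so not vegan — out
H: has oats, so not kosher-for-Passover — out

2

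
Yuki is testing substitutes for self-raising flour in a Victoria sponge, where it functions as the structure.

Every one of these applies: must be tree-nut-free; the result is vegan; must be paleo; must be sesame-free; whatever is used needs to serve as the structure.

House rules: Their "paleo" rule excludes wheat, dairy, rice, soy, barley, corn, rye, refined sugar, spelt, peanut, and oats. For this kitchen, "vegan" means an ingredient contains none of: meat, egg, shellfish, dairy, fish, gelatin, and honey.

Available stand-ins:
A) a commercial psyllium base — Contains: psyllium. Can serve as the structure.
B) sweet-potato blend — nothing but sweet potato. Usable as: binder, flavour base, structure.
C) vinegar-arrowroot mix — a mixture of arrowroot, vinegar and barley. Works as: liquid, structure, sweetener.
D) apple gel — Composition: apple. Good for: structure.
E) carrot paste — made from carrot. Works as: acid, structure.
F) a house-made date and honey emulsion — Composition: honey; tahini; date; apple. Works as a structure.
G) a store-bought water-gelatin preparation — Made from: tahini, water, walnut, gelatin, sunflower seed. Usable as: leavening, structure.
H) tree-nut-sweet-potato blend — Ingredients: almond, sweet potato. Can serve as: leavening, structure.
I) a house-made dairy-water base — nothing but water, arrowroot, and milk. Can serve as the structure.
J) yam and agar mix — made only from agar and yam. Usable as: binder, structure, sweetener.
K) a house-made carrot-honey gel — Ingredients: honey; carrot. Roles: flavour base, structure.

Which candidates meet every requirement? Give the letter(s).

A: nothing on the exclusion list — OK
B: paleo, no sesame — valid
C: has barley, so not paleo — no
D: works as a structure, no sesame, vegan — keep
E: only carrot; none excluded — OK
F: has honey, so not vegan; has tahini, so not sesame-free — out
G: has gelatin, so not vegan; has tahini, so not sesame-free (and 1 more) — out
H: has almond, so not tree-nut-free — no
I: has milk, so not paleo; has milk, so not vegan — reject
J: works as a structure, no sesame, no tree nuts — keep
K: has honey, so not vegan — reject

A, B, D, E, J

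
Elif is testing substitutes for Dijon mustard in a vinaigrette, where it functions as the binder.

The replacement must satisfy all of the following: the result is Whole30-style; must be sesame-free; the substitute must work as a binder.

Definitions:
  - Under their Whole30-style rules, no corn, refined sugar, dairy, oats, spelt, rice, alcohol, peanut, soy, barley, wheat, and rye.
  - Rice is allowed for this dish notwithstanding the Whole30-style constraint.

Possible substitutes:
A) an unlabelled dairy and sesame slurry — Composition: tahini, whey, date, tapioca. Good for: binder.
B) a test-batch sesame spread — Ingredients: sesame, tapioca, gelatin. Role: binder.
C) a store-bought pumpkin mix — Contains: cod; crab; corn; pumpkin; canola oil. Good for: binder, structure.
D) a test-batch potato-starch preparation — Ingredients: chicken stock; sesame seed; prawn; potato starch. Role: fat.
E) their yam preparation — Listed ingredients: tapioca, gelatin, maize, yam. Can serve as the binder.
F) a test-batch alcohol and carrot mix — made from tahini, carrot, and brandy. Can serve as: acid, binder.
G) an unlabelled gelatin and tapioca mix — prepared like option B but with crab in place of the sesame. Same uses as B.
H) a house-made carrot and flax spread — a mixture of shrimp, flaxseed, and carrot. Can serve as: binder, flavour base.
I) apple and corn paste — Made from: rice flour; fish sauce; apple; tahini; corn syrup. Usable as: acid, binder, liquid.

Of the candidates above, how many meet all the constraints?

2

A: has whey, so not Whole30-style; has tahini, so not sesame-free — out
B: has sesame, so not sesame-free — no
C: has corn, so not Whole30-style — no
D: not usable as a binder; has sesame seed, so not sesame-free — reject
E: has maize, so not Whole30-style — reject
F: has brandy, so not Whole30-style; has tahini, so not sesame-free — no
G: Whole30-style, no sesame — OK
H: all constraints satisfied — valid
I: has corn syrup, so not Whole30-style; has tahini, so not sesame-free — no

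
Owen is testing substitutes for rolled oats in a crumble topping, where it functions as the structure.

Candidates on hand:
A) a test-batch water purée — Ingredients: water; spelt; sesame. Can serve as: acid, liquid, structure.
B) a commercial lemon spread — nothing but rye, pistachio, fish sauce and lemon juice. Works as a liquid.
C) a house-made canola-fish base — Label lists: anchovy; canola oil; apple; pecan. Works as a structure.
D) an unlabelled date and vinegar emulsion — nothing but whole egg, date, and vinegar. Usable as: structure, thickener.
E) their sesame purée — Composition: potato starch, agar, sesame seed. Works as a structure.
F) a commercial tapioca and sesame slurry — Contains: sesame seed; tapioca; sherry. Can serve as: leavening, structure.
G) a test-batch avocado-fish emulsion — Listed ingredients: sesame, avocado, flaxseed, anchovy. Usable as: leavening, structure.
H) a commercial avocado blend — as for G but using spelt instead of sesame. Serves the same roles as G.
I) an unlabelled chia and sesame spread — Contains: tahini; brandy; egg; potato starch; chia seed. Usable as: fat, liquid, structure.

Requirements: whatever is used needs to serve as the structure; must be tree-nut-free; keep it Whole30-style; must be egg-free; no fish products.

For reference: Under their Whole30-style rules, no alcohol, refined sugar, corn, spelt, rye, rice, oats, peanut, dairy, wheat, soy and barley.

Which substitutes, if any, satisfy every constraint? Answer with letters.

A: has spelt, so not Whole30-style — out
B: not usable as a structure; has rye, so not Whole30-style (and 2 more) — out
C: has anchovy, so not fish-free; has pecan, so not tree-nut-free — no
D: has whole egg, so not egg-free — no
E: works as a structure, no egg, no fish — keep
F: has sherry, so not Whole30-style — out
G: has anchovy, so not fish-free — out
H: has spelt, so not Whole30-style; has anchovy, so not fish-free — no
I: has brandy, so not Whole30-style; has egg, so not egg-free — out

E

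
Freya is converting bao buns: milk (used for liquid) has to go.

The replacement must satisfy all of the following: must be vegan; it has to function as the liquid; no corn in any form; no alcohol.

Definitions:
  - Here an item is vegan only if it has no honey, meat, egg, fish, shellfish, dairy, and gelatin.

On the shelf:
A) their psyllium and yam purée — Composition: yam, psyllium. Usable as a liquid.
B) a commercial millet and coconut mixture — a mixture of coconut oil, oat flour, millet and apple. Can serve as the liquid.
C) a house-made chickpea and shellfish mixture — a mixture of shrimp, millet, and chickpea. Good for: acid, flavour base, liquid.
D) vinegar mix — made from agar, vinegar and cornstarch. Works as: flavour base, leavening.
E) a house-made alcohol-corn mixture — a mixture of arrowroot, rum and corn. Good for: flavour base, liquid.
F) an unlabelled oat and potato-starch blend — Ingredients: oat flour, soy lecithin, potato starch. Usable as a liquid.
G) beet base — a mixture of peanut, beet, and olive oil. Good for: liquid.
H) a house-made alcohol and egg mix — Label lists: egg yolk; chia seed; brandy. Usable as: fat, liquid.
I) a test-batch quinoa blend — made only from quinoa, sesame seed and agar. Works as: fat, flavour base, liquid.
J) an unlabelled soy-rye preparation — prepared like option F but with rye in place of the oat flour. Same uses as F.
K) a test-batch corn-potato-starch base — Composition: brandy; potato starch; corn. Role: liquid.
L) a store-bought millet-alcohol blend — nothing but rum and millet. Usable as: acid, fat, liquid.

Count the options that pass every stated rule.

A: nothing on the exclusion list — valid
B: works as a liquid, no corn, vegan — keep
C: has shrimp, so not vegan — reject
D: not usable as a liquid; has cornstarch, so not corn-free — no
E: has corn, so not corn-free; has rum, so not alcohol-free — out
F: works as a liquid, no alcohol, no corn — keep
G: only peanut, olive oil and beet; none excluded — valid
H: has egg yolk, so not vegan; has brandy, so not alcohol-free — out
I: only sesame seed, agar and quinoa; none excluded — keep
J: works as a liquid, no corn, vegan — OK
K: has corn, so not corn-free; has brandy, so not alcohol-free — no
L: has rum, so not alcohol-free — out

6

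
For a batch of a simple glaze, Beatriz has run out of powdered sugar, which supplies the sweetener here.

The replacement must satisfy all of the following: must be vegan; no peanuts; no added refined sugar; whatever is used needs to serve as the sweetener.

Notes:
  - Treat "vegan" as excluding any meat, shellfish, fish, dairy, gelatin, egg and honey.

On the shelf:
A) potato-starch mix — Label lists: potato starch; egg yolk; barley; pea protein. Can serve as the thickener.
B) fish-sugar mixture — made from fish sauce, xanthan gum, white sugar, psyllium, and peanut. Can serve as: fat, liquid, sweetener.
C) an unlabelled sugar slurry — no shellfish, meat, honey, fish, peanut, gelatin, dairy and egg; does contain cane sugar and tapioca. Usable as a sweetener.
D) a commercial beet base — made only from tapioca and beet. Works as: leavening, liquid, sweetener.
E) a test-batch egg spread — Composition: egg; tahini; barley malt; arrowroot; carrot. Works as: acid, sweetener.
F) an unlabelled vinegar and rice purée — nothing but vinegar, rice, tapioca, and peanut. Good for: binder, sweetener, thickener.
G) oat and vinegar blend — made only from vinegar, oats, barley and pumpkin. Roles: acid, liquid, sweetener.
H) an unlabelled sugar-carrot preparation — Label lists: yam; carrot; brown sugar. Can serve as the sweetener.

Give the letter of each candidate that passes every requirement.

D, G

A: not usable as a sweetener; has egg yolk, so not vegan — out
B: has fish sauce, so not vegan; has peanut, so not peanut-free (and 1 more) — reject
C: has cane sugar, so not no-added-sugar — out
D: nothing on the exclusion list — keep
E: has egg, so not vegan — reject
F: has peanut, so not peanut-free — reject
G: works as a sweetener, vegan, no refined sugar — keep
H: has brown sugar, so not no-added-sugar — out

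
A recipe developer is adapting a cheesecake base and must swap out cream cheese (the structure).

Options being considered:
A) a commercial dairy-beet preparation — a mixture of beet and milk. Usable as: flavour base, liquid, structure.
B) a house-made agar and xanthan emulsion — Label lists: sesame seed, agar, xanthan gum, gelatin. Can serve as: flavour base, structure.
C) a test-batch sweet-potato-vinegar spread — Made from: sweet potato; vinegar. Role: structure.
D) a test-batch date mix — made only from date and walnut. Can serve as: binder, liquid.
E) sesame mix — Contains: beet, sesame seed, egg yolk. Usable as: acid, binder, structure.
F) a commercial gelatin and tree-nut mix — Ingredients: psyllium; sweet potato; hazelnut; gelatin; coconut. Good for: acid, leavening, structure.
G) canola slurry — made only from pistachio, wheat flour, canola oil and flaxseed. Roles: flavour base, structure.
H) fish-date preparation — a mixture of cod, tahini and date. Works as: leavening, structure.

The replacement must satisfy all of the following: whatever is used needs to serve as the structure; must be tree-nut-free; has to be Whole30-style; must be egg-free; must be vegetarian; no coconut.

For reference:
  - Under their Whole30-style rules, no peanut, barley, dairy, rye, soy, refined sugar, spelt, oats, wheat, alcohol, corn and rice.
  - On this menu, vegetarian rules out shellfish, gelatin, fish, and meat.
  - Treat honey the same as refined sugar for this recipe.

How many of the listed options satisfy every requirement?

1

A: has milk, so not Whole30-style — reject
B: has gelatin, so not vegetarian — reject
C: only vinegar and sweet potato; none excluded — keep
D: not usable as a structure; has walnut, so not tree-nut-free — reject
E: has egg yolk, so not egg-free — reject
F: has gelatin, so not vegetarian; has hazelnut, so not tree-nut-free (and 1 more) — reject
G: has wheat flour, so not Whole30-style; has pistachio, so not tree-nut-free — out
H: has cod, so not vegetarian — reject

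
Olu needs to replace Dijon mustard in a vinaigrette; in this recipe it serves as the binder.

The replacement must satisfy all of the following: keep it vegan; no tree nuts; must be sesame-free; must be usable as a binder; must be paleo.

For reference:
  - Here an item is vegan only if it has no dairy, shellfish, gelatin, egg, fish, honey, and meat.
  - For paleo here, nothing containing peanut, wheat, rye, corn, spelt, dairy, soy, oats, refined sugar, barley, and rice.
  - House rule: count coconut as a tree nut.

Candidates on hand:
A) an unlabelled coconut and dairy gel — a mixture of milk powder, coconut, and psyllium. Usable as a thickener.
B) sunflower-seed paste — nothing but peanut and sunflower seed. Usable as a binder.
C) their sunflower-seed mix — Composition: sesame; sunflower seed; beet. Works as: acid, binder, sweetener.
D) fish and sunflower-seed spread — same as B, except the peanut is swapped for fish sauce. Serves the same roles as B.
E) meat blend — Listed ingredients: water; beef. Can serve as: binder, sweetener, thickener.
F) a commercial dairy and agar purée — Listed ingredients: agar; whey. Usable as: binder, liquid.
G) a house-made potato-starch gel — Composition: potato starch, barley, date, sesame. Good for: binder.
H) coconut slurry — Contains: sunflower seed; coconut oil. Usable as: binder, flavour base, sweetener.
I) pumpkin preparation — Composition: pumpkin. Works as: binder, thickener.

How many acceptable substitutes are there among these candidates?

1

A: not usable as a binder; has milk powder, so not vegan (and 2 more) — out
B: has peanut, so not paleo — reject
C: has sesame, so not sesame-free — reject
D: has fish sauce, so not vegan — out
E: has beef, so not vegan — reject
F: has whey, so not vegan; has whey, so not paleo — no
G: has barley, so not paleo; has sesame, so not sesame-free — no
H: has coconut oil, so not tree-nut-free — out
I: vegan, tree-nut-free — OK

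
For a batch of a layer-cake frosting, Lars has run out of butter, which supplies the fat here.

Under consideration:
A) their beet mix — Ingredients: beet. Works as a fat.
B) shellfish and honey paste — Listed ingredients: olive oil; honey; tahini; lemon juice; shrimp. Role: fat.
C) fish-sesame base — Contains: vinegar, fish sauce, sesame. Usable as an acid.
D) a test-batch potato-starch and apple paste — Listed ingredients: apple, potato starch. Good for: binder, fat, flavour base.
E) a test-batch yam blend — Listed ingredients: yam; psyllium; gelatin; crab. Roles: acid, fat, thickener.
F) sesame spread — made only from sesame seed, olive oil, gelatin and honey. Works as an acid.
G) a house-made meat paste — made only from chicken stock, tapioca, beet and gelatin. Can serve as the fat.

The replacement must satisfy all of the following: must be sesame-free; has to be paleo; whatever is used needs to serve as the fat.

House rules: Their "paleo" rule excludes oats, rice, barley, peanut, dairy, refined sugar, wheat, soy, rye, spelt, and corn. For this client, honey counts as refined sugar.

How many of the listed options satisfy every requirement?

4

A: no sesame, paleo — OK
B: has honey, so not paleo; has tahini, so not sesame-free — no
C: not usable as a fat; has sesame, so not sesame-free — no
D: only apple and potato starch; none excluded — OK
E: gelatin and crab etc. — none of it excluded — keep
F: not usable as a fat; has honey, so not paleo (and 1 more) — reject
G: all constraints satisfied — OK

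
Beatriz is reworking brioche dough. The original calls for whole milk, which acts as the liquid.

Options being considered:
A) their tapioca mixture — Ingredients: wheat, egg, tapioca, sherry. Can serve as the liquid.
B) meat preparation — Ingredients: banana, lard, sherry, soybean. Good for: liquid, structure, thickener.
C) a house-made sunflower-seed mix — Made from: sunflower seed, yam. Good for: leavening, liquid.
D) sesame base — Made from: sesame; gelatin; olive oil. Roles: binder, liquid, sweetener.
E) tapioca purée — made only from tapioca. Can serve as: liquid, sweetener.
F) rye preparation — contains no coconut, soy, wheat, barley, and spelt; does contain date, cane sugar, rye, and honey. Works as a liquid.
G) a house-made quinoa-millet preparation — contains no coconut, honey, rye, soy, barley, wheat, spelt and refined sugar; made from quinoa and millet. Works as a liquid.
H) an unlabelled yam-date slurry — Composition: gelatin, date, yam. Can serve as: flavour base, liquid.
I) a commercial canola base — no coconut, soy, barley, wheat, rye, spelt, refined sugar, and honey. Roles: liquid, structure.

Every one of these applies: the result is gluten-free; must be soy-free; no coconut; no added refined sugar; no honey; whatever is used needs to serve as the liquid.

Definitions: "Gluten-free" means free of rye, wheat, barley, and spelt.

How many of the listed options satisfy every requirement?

6

A: has wheat, so not gluten-free — no
B: has soybean, so not soy-free — out
C: all constraints satisfied — OK
D: works as a liquid, no soy, no refined sugar — keep
E: all constraints satisfied — valid
F: has rye, so not gluten-free; has honey, so not honey-free (and 1 more) — reject
G: works as a liquid, no honey, gluten-free — keep
H: works as a liquid, no soy, no refined sugar — keep
I: no soy, no coconut — OK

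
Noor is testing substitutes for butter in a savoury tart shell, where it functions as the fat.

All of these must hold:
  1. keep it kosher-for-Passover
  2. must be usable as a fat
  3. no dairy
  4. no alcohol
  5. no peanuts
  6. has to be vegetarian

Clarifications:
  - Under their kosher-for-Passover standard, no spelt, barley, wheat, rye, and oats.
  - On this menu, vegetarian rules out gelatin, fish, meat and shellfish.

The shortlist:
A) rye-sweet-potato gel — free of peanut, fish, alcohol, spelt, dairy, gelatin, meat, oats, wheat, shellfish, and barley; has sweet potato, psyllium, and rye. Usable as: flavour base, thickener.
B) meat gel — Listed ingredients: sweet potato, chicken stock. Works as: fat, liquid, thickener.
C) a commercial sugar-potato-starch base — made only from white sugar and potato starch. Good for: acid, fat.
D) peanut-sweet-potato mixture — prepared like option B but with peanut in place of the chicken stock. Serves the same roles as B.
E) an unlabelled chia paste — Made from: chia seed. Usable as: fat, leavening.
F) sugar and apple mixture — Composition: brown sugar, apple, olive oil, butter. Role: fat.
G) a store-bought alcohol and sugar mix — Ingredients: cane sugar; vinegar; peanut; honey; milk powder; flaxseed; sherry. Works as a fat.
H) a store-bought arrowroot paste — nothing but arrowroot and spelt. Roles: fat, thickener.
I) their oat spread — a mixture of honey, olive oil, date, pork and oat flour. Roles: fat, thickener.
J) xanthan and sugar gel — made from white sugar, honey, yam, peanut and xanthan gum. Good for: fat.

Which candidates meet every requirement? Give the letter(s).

A: not usable as a fat; has rye, so not kosher-for-Passover — no
B: has chicken stock, so not vegetarian — out
C: only white sugar and potato starch; none excluded — keep
D: has peanut, so not peanut-free — reject
E: all constraints satisfied — keep
F: has butter, so not dairy-free — reject
G: has peanut, so not peanut-free; has milk powder, so not dairy-free (and 1 more) — out
H: has spelt, so not kosher-for-Passover — out
I: has oat flour, so not kosher-for-Passover; has pork, so not vegetarian — no
J: has peanut, so not peanut-free — out

C, E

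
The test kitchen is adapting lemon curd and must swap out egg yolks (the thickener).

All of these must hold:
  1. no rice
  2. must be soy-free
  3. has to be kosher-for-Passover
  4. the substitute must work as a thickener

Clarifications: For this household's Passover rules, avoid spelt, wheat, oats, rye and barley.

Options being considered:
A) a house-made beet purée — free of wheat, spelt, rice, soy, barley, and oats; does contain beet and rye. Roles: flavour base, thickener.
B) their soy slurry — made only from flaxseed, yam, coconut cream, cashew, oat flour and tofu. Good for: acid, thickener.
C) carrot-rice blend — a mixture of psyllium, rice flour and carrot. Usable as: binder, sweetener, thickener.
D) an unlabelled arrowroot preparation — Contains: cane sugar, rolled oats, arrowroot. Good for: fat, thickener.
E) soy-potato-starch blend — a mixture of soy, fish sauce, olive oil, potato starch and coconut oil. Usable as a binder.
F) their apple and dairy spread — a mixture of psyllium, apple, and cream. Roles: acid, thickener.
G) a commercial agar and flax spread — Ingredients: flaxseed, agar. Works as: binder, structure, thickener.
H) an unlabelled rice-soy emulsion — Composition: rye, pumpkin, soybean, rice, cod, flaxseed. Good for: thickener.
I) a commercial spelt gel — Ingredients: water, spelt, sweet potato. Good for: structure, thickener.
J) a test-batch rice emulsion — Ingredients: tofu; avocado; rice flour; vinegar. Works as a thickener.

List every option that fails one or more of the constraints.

A: has rye, so not kosher-for-Passover — out
B: has oat flour, so not kosher-for-Passover; has tofu, so not soy-free — out
C: has rice flour, so not rice-free — out
D: has rolled oats, so not kosher-for-Passover — out
E: not usable as a thickener; has soy, so not soy-free — no
F: works as a thickener, no soy, kosher-for-Passover — valid
G: kosher-for-Passover, no soy — valid
H: has rye, so not kosher-for-Passover; has soybean, so not soy-free (and 1 more) — no
I: has spelt, so not kosher-for-Passover — no
J: has tofu, so not soy-free; has rice flour, so not rice-free — no

A, B, C, D, E, H, I, J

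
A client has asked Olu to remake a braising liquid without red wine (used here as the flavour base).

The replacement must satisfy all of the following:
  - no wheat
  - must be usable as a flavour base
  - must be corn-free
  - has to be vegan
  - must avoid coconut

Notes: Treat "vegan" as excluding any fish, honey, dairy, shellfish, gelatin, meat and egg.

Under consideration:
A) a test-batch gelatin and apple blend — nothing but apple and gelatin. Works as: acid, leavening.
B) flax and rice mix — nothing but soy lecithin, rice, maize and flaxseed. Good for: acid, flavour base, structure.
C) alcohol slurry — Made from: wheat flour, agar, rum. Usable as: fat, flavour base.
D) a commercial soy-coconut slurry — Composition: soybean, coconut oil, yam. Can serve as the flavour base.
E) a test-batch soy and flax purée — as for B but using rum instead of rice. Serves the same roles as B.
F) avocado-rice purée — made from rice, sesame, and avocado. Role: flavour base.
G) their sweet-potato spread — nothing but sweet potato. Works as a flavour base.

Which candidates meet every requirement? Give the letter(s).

A: not usable as a flavour base; has gelatin, so not vegan — out
B: has maize, so not corn-free — out
C: has wheat flour, so not wheat-free — reject
D: has coconut oil, so not coconut-free — no
E: has maize, so not corn-free — no
F: only rice, sesame, and avocado; none excluded — OK
G: only sweet potato; none excluded — keep

F, G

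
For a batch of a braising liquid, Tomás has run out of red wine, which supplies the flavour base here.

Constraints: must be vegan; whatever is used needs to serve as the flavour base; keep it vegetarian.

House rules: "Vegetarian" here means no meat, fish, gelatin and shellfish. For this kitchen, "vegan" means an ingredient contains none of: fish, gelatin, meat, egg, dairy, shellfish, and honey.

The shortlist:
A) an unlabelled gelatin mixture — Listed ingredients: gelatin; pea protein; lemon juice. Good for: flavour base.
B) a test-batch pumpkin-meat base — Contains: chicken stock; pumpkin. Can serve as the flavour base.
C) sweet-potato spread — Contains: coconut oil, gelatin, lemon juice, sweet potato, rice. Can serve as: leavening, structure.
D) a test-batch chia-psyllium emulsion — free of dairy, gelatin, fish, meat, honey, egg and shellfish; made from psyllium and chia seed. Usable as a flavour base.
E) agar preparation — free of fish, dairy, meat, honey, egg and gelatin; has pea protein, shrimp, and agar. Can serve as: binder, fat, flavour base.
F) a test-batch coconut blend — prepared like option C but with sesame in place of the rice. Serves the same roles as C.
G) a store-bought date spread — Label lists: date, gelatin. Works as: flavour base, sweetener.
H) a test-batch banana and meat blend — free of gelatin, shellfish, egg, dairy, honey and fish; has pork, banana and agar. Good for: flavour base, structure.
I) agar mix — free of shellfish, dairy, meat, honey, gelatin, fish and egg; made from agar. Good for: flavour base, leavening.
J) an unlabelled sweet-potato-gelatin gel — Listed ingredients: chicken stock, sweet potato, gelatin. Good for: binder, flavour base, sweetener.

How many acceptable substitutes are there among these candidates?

A: has gelatin, so not vegetarian; has gelatin, so not vegan — reject
B: has chicken stock, so not vegetarian; has chicken stock, so not vegan — reject
C: not usable as a flavour base; has gelatin, so not vegetarian (and 1 more) — out
D: all constraints satisfied — valid
E: has shrimp, so not vegetarian; has shrimp, so not vegan — reject
F: not usable as a flavour base; has gelatin, so not vegetarian (and 1 more) — out
G: has gelatin, so not vegetarian; has gelatin, so not vegan — no
H: has pork, so not vegetarian; has pork, so not vegan — out
I: nothing on the exclusion list — OK
J: has gelatin, so not vegetarian; has gelatin, so not vegan — reject

2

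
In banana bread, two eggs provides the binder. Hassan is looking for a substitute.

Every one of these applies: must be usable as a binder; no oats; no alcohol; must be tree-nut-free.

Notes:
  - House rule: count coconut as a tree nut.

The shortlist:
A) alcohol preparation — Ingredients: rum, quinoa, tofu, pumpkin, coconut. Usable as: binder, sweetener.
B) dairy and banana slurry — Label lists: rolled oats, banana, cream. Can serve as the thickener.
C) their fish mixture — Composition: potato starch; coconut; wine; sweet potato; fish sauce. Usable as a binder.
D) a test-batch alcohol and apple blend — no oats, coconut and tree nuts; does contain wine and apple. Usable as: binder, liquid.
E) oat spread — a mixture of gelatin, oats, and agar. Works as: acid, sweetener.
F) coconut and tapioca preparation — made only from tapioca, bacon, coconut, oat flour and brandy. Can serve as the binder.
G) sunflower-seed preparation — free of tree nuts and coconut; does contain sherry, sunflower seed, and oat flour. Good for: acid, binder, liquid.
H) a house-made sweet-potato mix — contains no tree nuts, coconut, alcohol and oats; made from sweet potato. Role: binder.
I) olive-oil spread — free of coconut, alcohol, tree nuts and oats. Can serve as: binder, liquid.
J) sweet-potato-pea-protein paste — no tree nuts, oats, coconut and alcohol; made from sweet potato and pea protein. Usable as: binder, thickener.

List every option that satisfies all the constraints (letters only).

H, I, J

A: has rum, so not alcohol-free; has coconut, so not tree-nut-free — out
B: not usable as a binder; has rolled oats, so not oat-free — no
C: has wine, so not alcohol-free; has coconut, so not tree-nut-free — reject
D: has wine, so not alcohol-free — out
E: not usable as a binder; has oats, so not oat-free — out
F: has brandy, so not alcohol-free; has oat flour, so not oat-free (and 1 more) — out
G: has sherry, so not alcohol-free; has oat flour, so not oat-free — reject
H: no alcohol, tree-nut-free — keep
I: no oats, tree-nut-free — OK
J: every rule checks out — keep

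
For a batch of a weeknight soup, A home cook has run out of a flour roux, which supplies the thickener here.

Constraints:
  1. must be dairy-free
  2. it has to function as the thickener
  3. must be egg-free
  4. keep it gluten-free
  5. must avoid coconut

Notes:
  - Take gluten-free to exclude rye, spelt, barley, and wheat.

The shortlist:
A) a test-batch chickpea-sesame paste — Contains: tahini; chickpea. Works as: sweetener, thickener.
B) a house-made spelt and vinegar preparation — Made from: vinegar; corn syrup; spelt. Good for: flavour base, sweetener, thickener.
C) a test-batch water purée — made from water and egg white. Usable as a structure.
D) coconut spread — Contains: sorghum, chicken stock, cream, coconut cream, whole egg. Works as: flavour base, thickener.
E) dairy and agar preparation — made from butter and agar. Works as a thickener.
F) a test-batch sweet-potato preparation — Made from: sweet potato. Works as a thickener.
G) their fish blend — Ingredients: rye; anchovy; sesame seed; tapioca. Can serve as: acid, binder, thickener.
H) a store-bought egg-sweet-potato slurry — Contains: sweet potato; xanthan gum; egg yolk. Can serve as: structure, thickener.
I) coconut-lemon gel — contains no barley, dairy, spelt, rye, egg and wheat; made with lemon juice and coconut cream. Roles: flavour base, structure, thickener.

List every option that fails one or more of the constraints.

B, C, D, E, G, H, I

A: no egg, no dairy — keep
B: has spelt, so not gluten-free — no
C: not usable as a thickener; has egg white, so not egg-free — no
D: has whole egg, so not egg-free; has coconut cream, so not coconut-free (and 1 more) — reject
E: has butter, so not dairy-free — out
F: only sweet potato; none excluded — valid
G: has rye, so not gluten-free — reject
H: has egg yolk, so not egg-free — no
I: has coconut cream, so not coconut-free — reject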